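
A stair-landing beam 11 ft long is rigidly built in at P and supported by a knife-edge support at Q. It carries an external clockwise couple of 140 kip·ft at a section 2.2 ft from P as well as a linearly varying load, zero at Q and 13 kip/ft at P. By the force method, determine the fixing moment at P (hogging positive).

M_P = 169.3 kip·ft

Choose R_Q as the redundant. The primary structure is the cantilever fixed at P.
Downward deflection at the released point Q due to the loads:
  clockwise couple 140 at a = 2.2: M₀a(2L − a)/(2EI) = 3049/EI
  triangular load, peak 13 at the fixed end: w₀L⁴/(30EI) = 6344/EI
  δ_0 = 9394/EI
Flexibility coefficient — unit upward force at Q: δ_{QQ} = L³/(3EI) = 443.7/EI.
Compatibility at Q: δ_0 − R_Q·δ_{QQ} = 0, so R_Q = 9394/443.7 = 21.17 kip.
Moment equilibrium about P: M_P = Σ(load moments about P) − R_Q·L = 402.2 − 21.17×11 = 169.3 kip·ft.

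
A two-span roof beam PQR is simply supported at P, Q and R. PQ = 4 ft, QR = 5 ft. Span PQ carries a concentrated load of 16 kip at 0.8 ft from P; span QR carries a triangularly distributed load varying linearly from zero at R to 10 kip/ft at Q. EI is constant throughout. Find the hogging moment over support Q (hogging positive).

Insert a hinge at Q; M_Q is the redundant, and each span becomes simply supported.
End slopes at the hinge Q, treating each span as simply supported:
  span PQ: point load 16 at a = 0.8: Pab(L + a)/(6LEI) = 8.192/EI
  span QR: triangular load, peak 10: w₀L³/(45EI) = 27.78/EI
  relative rotation θ_0 = (8.192 + 27.78)/EI = 35.97/EI
A unit hogging moment at Q produces rotation L₁/(3EI) + L₂/(3EI) = 3/EI.
Slope continuity at Q: θ_0 = M_Q·3/EI, so M_Q = 35.97/3 = 11.99 kip·ft (hogging).

M_Q = 11.99 kip·ft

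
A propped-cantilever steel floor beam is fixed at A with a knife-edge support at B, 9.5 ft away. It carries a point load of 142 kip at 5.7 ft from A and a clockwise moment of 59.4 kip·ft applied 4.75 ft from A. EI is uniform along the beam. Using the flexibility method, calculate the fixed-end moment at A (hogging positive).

M_A = 219.2 kip·ft

Choose R_B as the redundant. The primary structure is the cantilever fixed at A.
Primary-structure tip deflection at B by superposition:
  point load 142 at a = 5.7: Pa²(3L − a)/(6EI) = 17532/EI
  clockwise couple 59.4 at a = 4.75: M₀a(2L − a)/(2EI) = 2010/EI
  δ_0 = 19542/EI
Tip deflection under a unit load at B: L³/(3EI) = 285.8/EI.
Compatibility at B: δ_0 − R_B·δ_{BB} = 0, so R_B = 19542/285.8 = 68.38 kip.
Moment equilibrium about A: M_A = Σ(load moments about A) − R_B·L = 868.8 − 68.38×9.5 = 219.2 kip·ft.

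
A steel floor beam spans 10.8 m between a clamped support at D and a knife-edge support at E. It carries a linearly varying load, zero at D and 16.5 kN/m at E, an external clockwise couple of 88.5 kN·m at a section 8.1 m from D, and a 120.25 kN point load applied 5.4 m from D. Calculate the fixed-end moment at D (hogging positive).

Remove the prop at E; the released (primary) structure is a cantilever built in at D.
Free-end deflection of the primary structure under the applied loading (downward +):
  triangular load, peak 16.5 at the free end: 11w₀L⁴/(120EI) = 20577/EI
  clockwise couple 88.5 at a = 8.1: M₀a(2L − a)/(2EI) = 4839/EI
  point load 120.25 at a = 5.4: Pa²(3L − a)/(6EI) = 15779/EI
  δ_0 = 41195/EI
Flexibility coefficient — unit upward force at E: δ_{EE} = L³/(3EI) = 419.9/EI.
Compatibility at E: δ_0 − R_E·δ_{EE} = 0, so R_E = 41195/419.9 = 98.11 kN.
Moment equilibrium about D: M_D = Σ(load moments about D) − R_E·L = 1379 − 98.11×10.8 = 319.8 kN·m.

M_D = 319.8 kN·m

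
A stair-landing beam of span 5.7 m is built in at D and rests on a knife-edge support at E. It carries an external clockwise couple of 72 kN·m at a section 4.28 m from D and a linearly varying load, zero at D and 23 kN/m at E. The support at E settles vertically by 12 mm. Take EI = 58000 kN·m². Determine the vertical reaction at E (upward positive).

R_E = 42.55 kN

Release the roller at E. Primary structure: cantilever fixed at D.
Free-end deflection of the primary structure under the applied loading (downward +):
  clockwise couple 72 at a = 4.28: M₀a(2L − a)/(2EI) = 1097/EI
  triangular load, peak 23 at the free end: 11w₀L⁴/(120EI) = 2226/EI
  δ_0 = 3323/EI
Flexibility coefficient — unit upward force at E: δ_{EE} = L³/(3EI) = 61.73/EI.
With EI = 58000 kN·m²: δ_0 = 0.057286 m and δ_{EE} = 0.001064 m/kN.
Compatibility — the beam at E must follow the support down by 0.012 m: δ_0 − R_E·δ_{EE} = 0.012, so R_E = (0.057286 − 0.012)/0.001064 = 42.55 kN.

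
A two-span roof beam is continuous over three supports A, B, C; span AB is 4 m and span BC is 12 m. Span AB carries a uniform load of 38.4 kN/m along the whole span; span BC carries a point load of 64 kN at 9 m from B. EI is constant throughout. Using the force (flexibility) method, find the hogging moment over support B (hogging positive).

Take M_B as the redundant. Released structure: two simple spans AB and BC with a hinge at B.
End slopes at the hinge B, treating each span as simply supported:
  span AB: UDL 38.4: wL³/(24EI) = 102.4/EI
  span BC: point load 64 at a = 9: Pab(L + b)/(6LEI) = 360/EI
  relative rotation θ_0 = (102.4 + 360)/EI = 462.4/EI
A unit hogging moment at B produces rotation L₁/(3EI) + L₂/(3EI) = 5.333/EI.
Compatibility: M_B·(L₁+L₂)/(3EI) = θ_0, giving M_B = 86.7 kN·m (hogging).

M_B = 86.7 kN·m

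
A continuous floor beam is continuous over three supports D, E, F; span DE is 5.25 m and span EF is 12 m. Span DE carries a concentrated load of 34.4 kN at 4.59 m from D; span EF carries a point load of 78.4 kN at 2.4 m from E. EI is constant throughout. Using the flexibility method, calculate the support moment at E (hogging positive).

M_E = 99.91 kN·m

Insert a hinge at E; M_E is the redundant, and each span becomes simply supported.
Rotations at E on the released spans (each span's end-slope, ×1/EI):
  span DE: point load 34.4 at a = 4.59: Pab(L + a)/(6LEI) = 32.55/EI
  span EF: point load 78.4 at a = 2.4: Pab(L + b)/(6LEI) = 541.9/EI
  relative rotation θ_0 = (32.55 + 541.9)/EI = 574.5/EI
A unit hogging moment at E produces rotation L₁/(3EI) + L₂/(3EI) = 5.75/EI.
Slope continuity at E: θ_0 = M_E·5.75/EI, so M_E = 574.5/5.75 = 99.91 kN·m (hogging).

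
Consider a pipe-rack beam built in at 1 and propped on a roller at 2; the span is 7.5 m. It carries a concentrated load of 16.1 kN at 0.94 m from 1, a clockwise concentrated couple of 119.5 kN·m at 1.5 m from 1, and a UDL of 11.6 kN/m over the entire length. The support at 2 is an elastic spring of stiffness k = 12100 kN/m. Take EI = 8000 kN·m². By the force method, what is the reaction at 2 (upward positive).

R_2 = 41.4 kN

Remove the prop at 2; the released (primary) structure is a cantilever built in at 1.
Primary-structure tip deflection at 2 by superposition:
  point load 16.1 at a = 0.94: Pa²(3L − a)/(6EI) = 51.12/EI
  clockwise couple 119.5 at a = 1.5: M₀a(2L − a)/(2EI) = 1210/EI
  UDL 11.6: wL⁴/(8EI) = 4588/EI
  δ_0 = 5849/EI
Tip deflection under a unit load at 2: L³/(3EI) = 140.6/EI.
With EI = 8000 kN·m²: δ_0 = 0.73112 m and δ_{22} = 0.017578 m/kN.
Compatibility — the spring shortens by R_2/k under the reaction it provides: δ_0 − R_2·δ_{22} = R_2/k. With 1/k = 0.000083 m/kN, R_2 = δ_0 / (δ_{22} + 1/k) = 0.73112 / (0.017578 + 0.000083) = 41.4 kN.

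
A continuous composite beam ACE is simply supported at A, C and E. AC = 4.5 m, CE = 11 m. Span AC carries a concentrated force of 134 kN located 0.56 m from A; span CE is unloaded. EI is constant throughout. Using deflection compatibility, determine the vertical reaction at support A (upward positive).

Take M_C as the redundant. Released structure: two simple spans AC and CE with a hinge at C.
Discontinuity in slope at C on the released structure — sum the simple-span end rotations:
  span AC: point load 134 at a = 0.56: Pab(L + a)/(6LEI) = 55.41/EI
  relative rotation θ_0 = (55.41 + 0)/EI = 55.41/EI
A unit hogging moment at C produces rotation L₁/(3EI) + L₂/(3EI) = 5.167/EI.
Slope continuity at C: θ_0 = M_C·5.167/EI, so M_C = 55.41/5.167 = 10.72 kN·m (hogging).
Span AC, ΣM about A with M_C applied at C: R_C^{AC}·4.5 = 75.04 + 10.72, so R_C^{AC} = 19.06 kN and R_A = 134 − 19.06 = 114.9 kN.

R_A = 114.9 kN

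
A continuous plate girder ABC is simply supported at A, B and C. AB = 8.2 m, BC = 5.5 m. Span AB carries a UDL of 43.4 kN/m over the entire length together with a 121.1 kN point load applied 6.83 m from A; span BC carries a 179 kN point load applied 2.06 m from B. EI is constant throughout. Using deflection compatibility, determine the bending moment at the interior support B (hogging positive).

Release continuity at B by inserting a hinge; the redundant is the internal moment M_B. The primary structure is two simply-supported spans AB and BC.
Discontinuity in slope at B on the released structure — sum the simple-span end rotations:
  span AB: UDL 43.4: wL³/(24EI) = 997.1/EI
  span AB: point load 121.1 at a = 6.83: Pab(L + a)/(6LEI) = 346.2/EI
  span BC: point load 179 at a = 2.06: Pab(L + b)/(6LEI) = 343.6/EI
  relative rotation θ_0 = (1343 + 343.6)/EI = 1687/EI
A unit hogging moment at B produces rotation L₁/(3EI) + L₂/(3EI) = 4.567/EI.
Compatibility: M_B·(L₁+L₂)/(3EI) = θ_0, giving M_B = 369.4 kN·m (hogging).

M_B = 369.4 kN·m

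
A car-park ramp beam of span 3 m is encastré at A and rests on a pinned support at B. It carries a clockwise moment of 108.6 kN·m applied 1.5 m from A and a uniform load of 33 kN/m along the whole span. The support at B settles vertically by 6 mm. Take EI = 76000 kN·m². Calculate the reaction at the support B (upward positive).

R_B = 27.18 kN

Take the reaction at B as the redundant and release it; the primary structure is a cantilever fixed at A.
Downward deflection at the released point B due to the loads:
  clockwise couple 108.6 at a = 1.5: M₀a(2L − a)/(2EI) = 366.5/EI
  UDL 33: wL⁴/(8EI) = 334.1/EI
  δ_0 = 700.6/EI
Tip deflection under a unit load at B: L³/(3EI) = 9/EI.
With EI = 76000 kN·m²: δ_0 = 0.009219 m and δ_{BB} = 0.000118 m/kN.
Compatibility — the beam at B must follow the support down by 0.006 m: δ_0 − R_B·δ_{BB} = 0.006, so R_B = (0.009219 − 0.006)/0.000118 = 27.18 kN.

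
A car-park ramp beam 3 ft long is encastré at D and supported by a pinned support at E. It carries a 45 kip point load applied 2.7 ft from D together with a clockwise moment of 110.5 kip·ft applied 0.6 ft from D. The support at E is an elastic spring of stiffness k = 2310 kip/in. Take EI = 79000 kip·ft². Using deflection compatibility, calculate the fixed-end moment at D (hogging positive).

Remove the prop at E; the released (primary) structure is a cantilever built in at D.
Primary-structure tip deflection at E by superposition:
  point load 45 at a = 2.7: Pa²(3L − a)/(6EI) = 344.5/EI
  clockwise couple 110.5 at a = 0.6: M₀a(2L − a)/(2EI) = 179/EI
  δ_0 = 523.5/EI
Flexibility coefficient — unit upward force at E: δ_{EE} = L³/(3EI) = 9/EI.
With EI = 79000 kip·ft²: δ_0 = 0.006626 ft and δ_{EE} = 0.000114 ft/kip.
Compatibility — the spring shortens by R_E/k under the reaction it provides: δ_0 − R_E·δ_{EE} = R_E/k. With 1/k = 1/(2310×12) ft/kip = 0.000036 ft/kip, R_E = δ_0 / (δ_{EE} + 1/k) = 0.006626 / (0.000114 + 0.000036) = 44.17 kip.
Moment equilibrium about D: M_D = Σ(load moments about D) − R_E·L = 232 − 44.17×3 = 99.48 kip·ft.

M_D = 99.48 kip·ft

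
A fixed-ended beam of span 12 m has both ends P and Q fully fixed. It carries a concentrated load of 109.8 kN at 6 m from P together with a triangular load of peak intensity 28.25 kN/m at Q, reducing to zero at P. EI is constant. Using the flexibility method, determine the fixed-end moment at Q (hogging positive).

M_Q = 368.1 kN·m

Take the two fixed-end moments M_P, M_Q as redundants; the released structure is the simple span PQ.
Simple-span end rotations at P and Q under the given loads:
  at P: point load 109.8 at a = 6: Pab(L + b)/(6LEI) = 988.2/EI
  at Q: point load 109.8 at a = 6: Pab(L + a)/(6LEI) = 988.2/EI
  at P: triangular load, peak 28.25: 7w₀L³/(360EI) = 949.2/EI
  at Q: triangular load, peak 28.25: w₀L³/(45EI) = 1085/EI
  θ_P0 = 1937/EI,  θ_Q0 = 2073/EI
Flexibility coefficients: a unit moment at one end gives L/(3EI) there and L/(6EI) at the far end, so f₁₁ = f₂₂ = 4/EI and f₁₂ = f₂₁ = 2/EI.
Compatibility — zero rotation at each built-in end:
  4 M_P + 2 M_Q = 1937
  2 M_P + 4 M_Q = 2073
Solving the pair gives M_P = 300.3 kN·m and M_Q = 368.1 kN·m (hogging).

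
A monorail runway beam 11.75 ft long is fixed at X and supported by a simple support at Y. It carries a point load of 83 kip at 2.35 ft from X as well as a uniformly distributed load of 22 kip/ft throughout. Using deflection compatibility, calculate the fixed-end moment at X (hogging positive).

M_X = 520.1 kip·ft

Take the reaction at Y as the redundant and release it; the primary structure is a cantilever fixed at X.
Primary-structure tip deflection at Y by superposition:
  point load 83 at a = 2.35: Pa²(3L − a)/(6EI) = 2513/EI
  UDL 22: wL⁴/(8EI) = 52418/EI
  δ_0 = 54932/EI
Flexibility coefficient — unit upward force at Y: δ_{YY} = L³/(3EI) = 540.7/EI.
The prop prevents deflection at Y: R_Y = δ_0/δ_{YY} = 54932/540.7 = 101.6 kip.
Moment equilibrium about X: M_X = Σ(load moments about X) − R_Y·L = 1714 − 101.6×11.75 = 520.1 kip·ft.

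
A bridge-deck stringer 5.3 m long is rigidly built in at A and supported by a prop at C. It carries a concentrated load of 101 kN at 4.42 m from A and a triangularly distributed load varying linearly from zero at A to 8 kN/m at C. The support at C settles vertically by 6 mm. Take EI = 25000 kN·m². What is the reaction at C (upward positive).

Take the reaction at C as the redundant and release it; the primary structure is a cantilever fixed at A.
Deflection at C on the released cantilever, summing each load's contribution:
  point load 101 at a = 4.42: Pa²(3L − a)/(6EI) = 3775/EI
  triangular load, peak 8 at the free end: 11w₀L⁴/(120EI) = 578.6/EI
  δ_0 = 4354/EI
Flexibility coefficient — unit upward force at C: δ_{CC} = L³/(3EI) = 49.63/EI.
With EI = 25000 kN·m²: δ_0 = 0.17416 m and δ_{CC} = 0.001985 m/kN.
Compatibility — the beam at C must follow the support down by 0.006 m: δ_0 − R_C·δ_{CC} = 0.006, so R_C = (0.17416 − 0.006)/0.001985 = 84.71 kN.

R_C = 84.71 kN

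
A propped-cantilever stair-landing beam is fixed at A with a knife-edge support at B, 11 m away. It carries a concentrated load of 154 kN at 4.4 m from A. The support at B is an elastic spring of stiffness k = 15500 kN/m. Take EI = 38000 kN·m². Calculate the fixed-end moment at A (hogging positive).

M_A = 327.2 kN·m

Remove the prop at B; the released (primary) structure is a cantilever built in at A.
Downward deflection at the released point B due to the loads:
  point load 154 at a = 4.4: Pa²(3L − a)/(6EI) = 14212/EI
Flexibility coefficient — unit upward force at B: δ_{BB} = L³/(3EI) = 443.7/EI.
With EI = 38000 kN·m²: δ_0 = 0.37399 m and δ_{BB} = 0.011675 m/kN.
Compatibility — the spring shortens by R_B/k under the reaction it provides: δ_0 − R_B·δ_{BB} = R_B/k. With 1/k = 0.000065 m/kN, R_B = δ_0 / (δ_{BB} + 1/k) = 0.37399 / (0.011675 + 0.000065) = 31.86 kN.
Moment equilibrium about A: M_A = Σ(load moments about A) − R_B·L = 677.6 − 31.86×11 = 327.2 kN·m.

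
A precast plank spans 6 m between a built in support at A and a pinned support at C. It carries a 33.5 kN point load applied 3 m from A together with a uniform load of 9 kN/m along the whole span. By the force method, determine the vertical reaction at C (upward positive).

Remove the prop at C; the released (primary) structure is a cantilever built in at A.
Primary-structure tip deflection at C by superposition:
  point load 33.5 at a = 3: Pa²(3L − a)/(6EI) = 753.8/EI
  UDL 9: wL⁴/(8EI) = 1458/EI
  δ_0 = 2212/EI
Tip deflection under a unit load at C: L³/(3EI) = 72/EI.
Compatibility at C: δ_0 − R_C·δ_{CC} = 0, so R_C = 2212/72 = 30.72 kN.

R_C = 30.72 kN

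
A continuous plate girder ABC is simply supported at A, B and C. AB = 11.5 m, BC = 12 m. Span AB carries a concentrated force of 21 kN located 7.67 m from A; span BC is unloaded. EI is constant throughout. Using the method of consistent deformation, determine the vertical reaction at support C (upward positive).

Release continuity at B by inserting a hinge; the redundant is the internal moment M_B. The primary structure is two simply-supported spans AB and BC.
End slopes at the hinge B, treating each span as simply supported:
  span AB: point load 21 at a = 7.67: Pab(L + a)/(6LEI) = 171.4/EI
  relative rotation θ_0 = (171.4 + 0)/EI = 171.4/EI
A unit hogging moment at B produces rotation L₁/(3EI) + L₂/(3EI) = 7.833/EI.
Slope continuity at B: θ_0 = M_B·7.833/EI, so M_B = 171.4/7.833 = 21.88 kN·m (hogging).
Span BC, ΣM about C: R_B^{BC}·12 = 0 + 21.88, so R_B^{BC} = 1.823 kN and R_C = 0 − 1.823 = -1.823 kN.

R_C = -1.823 kN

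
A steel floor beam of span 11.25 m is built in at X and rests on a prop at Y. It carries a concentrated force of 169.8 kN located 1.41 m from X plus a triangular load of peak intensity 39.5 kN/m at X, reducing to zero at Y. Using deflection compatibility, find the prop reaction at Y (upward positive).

Release the roller at Y. Primary structure: cantilever fixed at X.
Primary-structure tip deflection at Y by superposition:
  point load 169.8 at a = 1.41: Pa²(3L − a)/(6EI) = 1820/EI
  triangular load, peak 39.5 at the fixed end: w₀L⁴/(30EI) = 21090/EI
  δ_0 = 22910/EI
Tip deflection under a unit load at Y: L³/(3EI) = 474.6/EI.
Compatibility at Y: δ_0 − R_Y·δ_{YY} = 0, so R_Y = 22910/474.6 = 48.27 kN.

R_Y = 48.27 kN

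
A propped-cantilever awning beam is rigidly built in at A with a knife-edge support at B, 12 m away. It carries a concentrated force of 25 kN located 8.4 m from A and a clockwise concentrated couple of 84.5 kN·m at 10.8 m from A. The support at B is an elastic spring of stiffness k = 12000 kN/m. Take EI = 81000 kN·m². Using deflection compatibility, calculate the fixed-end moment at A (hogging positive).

Take the reaction at B as the redundant and release it; the primary structure is a cantilever fixed at A.
Free-end deflection of the primary structure under the applied loading (downward +):
  point load 25 at a = 8.4: Pa²(3L − a)/(6EI) = 8114/EI
  clockwise couple 84.5 at a = 10.8: M₀a(2L − a)/(2EI) = 6023/EI
  δ_0 = 14138/EI
Tip deflection under a unit load at B: L³/(3EI) = 576/EI.
With EI = 81000 kN·m²: δ_0 = 0.17454 m and δ_{BB} = 0.007111 m/kN.
Compatibility — the spring shortens by R_B/k under the reaction it provides: δ_0 − R_B·δ_{BB} = R_B/k. With 1/k = 0.000083 m/kN, R_B = δ_0 / (δ_{BB} + 1/k) = 0.17454 / (0.007111 + 0.000083) = 24.26 kN.
Moment equilibrium about A: M_A = Σ(load moments about A) − R_B·L = 294.5 − 24.26×12 = 3.379 kN·m.

M_A = 3.379 kN·m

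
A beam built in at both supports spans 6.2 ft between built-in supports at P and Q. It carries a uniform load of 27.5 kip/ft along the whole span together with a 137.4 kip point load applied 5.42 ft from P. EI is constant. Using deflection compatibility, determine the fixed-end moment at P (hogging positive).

M_P = 99.88 kip·ft

Release both end moments; the primary structure is a simply-supported span PQ with redundants M_P and M_Q.
On the primary (simply-supported) span, the end slopes from the loading are:
  at P: UDL 27.5: wL³/(24EI) = 273.1/EI
  at Q: UDL 27.5: wL³/(24EI) = 273.1/EI
  at P: point load 137.4 at a = 5.42: Pab(L + b)/(6LEI) = 109/EI
  at Q: point load 137.4 at a = 5.42: Pab(L + a)/(6LEI) = 181.4/EI
  θ_P0 = 382.1/EI,  θ_Q0 = 454.5/EI
Flexibility coefficients: a unit moment at one end gives L/(3EI) there and L/(6EI) at the far end, so f₁₁ = f₂₂ = 2.067/EI and f₁₂ = f₂₁ = 1.033/EI.
Compatibility — zero rotation at each built-in end:
  2.067 M_P + 1.033 M_Q = 382.1
  1.033 M_P + 2.067 M_Q = 454.5
Solving the pair gives M_P = 99.88 kip·ft and M_Q = 170 kip·ft (hogging).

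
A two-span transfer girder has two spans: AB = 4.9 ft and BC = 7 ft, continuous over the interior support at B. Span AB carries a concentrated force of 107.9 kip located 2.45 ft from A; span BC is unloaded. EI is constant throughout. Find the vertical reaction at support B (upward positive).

Take M_B as the redundant. Released structure: two simple spans AB and BC with a hinge at B.
Rotations at B on the released spans (each span's end-slope, ×1/EI):
  span AB: point load 107.9 at a = 2.45: Pab(L + a)/(6LEI) = 161.9/EI
  relative rotation θ_0 = (161.9 + 0)/EI = 161.9/EI
A unit hogging moment at B produces rotation L₁/(3EI) + L₂/(3EI) = 3.967/EI.
Compatibility: M_B·(L₁+L₂)/(3EI) = θ_0, giving M_B = 40.82 kip·ft (hogging).
Span AB, ΣM about A with M_B applied at B: R_B^{AB}·4.9 = 264.4 + 40.82, so R_B^{AB} = 62.28 kip and R_A = 107.9 − 62.28 = 45.62 kip.
Span BC, ΣM about C: R_B^{BC}·7 = 0 + 40.82, so R_B^{BC} = 5.831 kip and R_C = 0 − 5.831 = -5.831 kip.
R_B = 62.28 + 5.831 = 68.11 kip.

R_B = 68.11 kip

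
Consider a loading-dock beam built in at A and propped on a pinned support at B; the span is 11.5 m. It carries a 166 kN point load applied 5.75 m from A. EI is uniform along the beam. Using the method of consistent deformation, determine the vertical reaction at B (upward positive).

R_B = 51.88 kN

Remove the prop at B; the released (primary) structure is a cantilever built in at A.
Deflection at B on the released cantilever, summing each load's contribution:
  point load 166 at a = 5.75: Pa²(3L − a)/(6EI) = 26298/EI
Flexibility coefficient — unit upward force at B: δ_{BB} = L³/(3EI) = 507/EI.
The prop prevents deflection at B: R_B = δ_0/δ_{BB} = 26298/507 = 51.88 kN.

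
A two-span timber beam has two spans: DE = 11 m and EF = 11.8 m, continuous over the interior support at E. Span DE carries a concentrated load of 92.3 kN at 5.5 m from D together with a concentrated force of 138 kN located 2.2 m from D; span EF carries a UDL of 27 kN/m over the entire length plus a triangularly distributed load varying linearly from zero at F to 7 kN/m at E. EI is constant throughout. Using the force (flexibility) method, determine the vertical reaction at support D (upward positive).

Take M_E as the redundant. Released structure: two simple spans DE and EF with a hinge at E.
End slopes at the hinge E, treating each span as simply supported:
  span DE: point load 92.3 at a = 5.5: Pab(L + a)/(6LEI) = 698/EI
  span DE: point load 138 at a = 2.2: Pab(L + a)/(6LEI) = 534.3/EI
  span EF: UDL 27: wL³/(24EI) = 1848/EI
  span EF: triangular load, peak 7: w₀L³/(45EI) = 255.6/EI
  relative rotation θ_0 = (1232 + 2104)/EI = 3336/EI
A unit hogging moment at E produces rotation L₁/(3EI) + L₂/(3EI) = 7.6/EI.
Slope continuity at E: θ_0 = M_E·7.6/EI, so M_E = 3336/7.6 = 439 kN·m (hogging).
Span DE, ΣM about D with M_E applied at E: R_E^{DE}·11 = 811.2 + 439, so R_E^{DE} = 113.7 kN and R_D = 230.3 − 113.7 = 116.6 kN.

R_D = 116.6 kN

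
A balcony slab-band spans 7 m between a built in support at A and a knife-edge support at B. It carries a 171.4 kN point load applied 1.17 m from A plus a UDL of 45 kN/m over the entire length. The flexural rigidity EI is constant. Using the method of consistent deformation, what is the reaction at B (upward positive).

Take the reaction at B as the redundant and release it; the primary structure is a cantilever fixed at A.
Free-end deflection of the primary structure under the applied loading (downward +):
  point load 171.4 at a = 1.17: Pa²(3L − a)/(6EI) = 775.5/EI
  UDL 45: wL⁴/(8EI) = 13506/EI
  δ_0 = 14281/EI
Flexibility coefficient — unit upward force at B: δ_{BB} = L³/(3EI) = 114.3/EI.
Compatibility at B: δ_0 − R_B·δ_{BB} = 0, so R_B = 14281/114.3 = 124.9 kN.

R_B = 124.9 kN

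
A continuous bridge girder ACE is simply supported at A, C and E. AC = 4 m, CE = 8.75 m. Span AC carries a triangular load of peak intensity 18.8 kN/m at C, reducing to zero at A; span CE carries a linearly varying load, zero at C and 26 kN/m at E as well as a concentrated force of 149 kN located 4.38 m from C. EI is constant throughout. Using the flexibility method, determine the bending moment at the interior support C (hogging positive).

M_C = 253.7 kN·m

Take M_C as the redundant. Released structure: two simple spans AC and CE with a hinge at C.
Rotations at C on the released spans (each span's end-slope, ×1/EI):
  span AC: triangular load, peak 18.8: w₀L³/(45EI) = 26.74/EI
  span CE: triangular load, peak 26: 7w₀L³/(360EI) = 338.7/EI
  span CE: point load 149 at a = 4.38: Pab(L + b)/(6LEI) = 712.7/EI
  relative rotation θ_0 = (26.74 + 1051)/EI = 1078/EI
A unit hogging moment at C produces rotation L₁/(3EI) + L₂/(3EI) = 4.25/EI.
Slope continuity at C: θ_0 = M_C·4.25/EI, so M_C = 1078/4.25 = 253.7 kN·m (hogging).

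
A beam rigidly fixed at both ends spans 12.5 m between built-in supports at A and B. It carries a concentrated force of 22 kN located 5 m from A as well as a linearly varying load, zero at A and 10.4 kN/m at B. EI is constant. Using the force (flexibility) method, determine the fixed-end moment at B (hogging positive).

M_B = 107.7 kN·m

Take the two fixed-end moments M_A, M_B as redundants; the released structure is the simple span AB.
Simple-span end rotations at A and B under the given loads:
  at A: point load 22 at a = 5: Pab(L + b)/(6LEI) = 220/EI
  at B: point load 22 at a = 5: Pab(L + a)/(6LEI) = 192.5/EI
  at A: triangular load, peak 10.4: 7w₀L³/(360EI) = 395/EI
  at B: triangular load, peak 10.4: w₀L³/(45EI) = 451.4/EI
  θ_A0 = 615/EI,  θ_B0 = 643.9/EI
Flexibility coefficients: a unit moment at one end gives L/(3EI) there and L/(6EI) at the far end, so f₁₁ = f₂₂ = 4.167/EI and f₁₂ = f₂₁ = 2.083/EI.
Compatibility — zero rotation at each built-in end:
  4.167 M_A + 2.083 M_B = 615
  2.083 M_A + 4.167 M_B = 643.9
Solving the pair gives M_A = 93.77 kN·m and M_B = 107.7 kN·m (hogging).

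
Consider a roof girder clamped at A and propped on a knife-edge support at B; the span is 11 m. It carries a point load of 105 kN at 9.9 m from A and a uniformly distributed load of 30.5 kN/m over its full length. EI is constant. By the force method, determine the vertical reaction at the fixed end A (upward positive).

Remove the prop at B; the released (primary) structure is a cantilever built in at A.
Primary-structure tip deflection at B by superposition:
  point load 105 at a = 9.9: Pa²(3L − a)/(6EI) = 39621/EI
  UDL 30.5: wL⁴/(8EI) = 55819/EI
  δ_0 = 95439/EI
Tip deflection under a unit load at B: L³/(3EI) = 443.7/EI.
The prop prevents deflection at B: R_B = δ_0/δ_{BB} = 95439/443.7 = 215.1 kN.
Vertical equilibrium: R_A = ΣP − R_B = 440.5 − 215.1 = 225.4 kN.

R_A = 225.4 kN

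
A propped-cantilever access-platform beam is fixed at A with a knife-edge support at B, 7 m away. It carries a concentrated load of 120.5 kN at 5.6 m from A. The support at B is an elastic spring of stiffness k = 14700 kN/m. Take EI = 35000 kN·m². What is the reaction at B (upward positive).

Choose R_B as the redundant. The primary structure is the cantilever fixed at A.
Deflection at B on the released cantilever, summing each load's contribution:
  point load 120.5 at a = 5.6: Pa²(3L − a)/(6EI) = 9699/EI
Flexibility coefficient — unit upward force at B: δ_{BB} = L³/(3EI) = 114.3/EI.
With EI = 35000 kN·m²: δ_0 = 0.27712 m and δ_{BB} = 0.003267 m/kN.
Compatibility — the spring shortens by R_B/k under the reaction it provides: δ_0 − R_B·δ_{BB} = R_B/k. With 1/k = 0.000068 m/kN, R_B = δ_0 / (δ_{BB} + 1/k) = 0.27712 / (0.003267 + 0.000068) = 83.1 kN.

R_B = 83.1 kN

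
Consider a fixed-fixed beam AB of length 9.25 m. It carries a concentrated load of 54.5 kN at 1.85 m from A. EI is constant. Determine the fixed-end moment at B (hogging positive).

M_B = 16.13 kN·m

Take the two fixed-end moments M_A, M_B as redundants; the released structure is the simple span AB.
On the primary (simply-supported) span, the end slopes from the loading are:
  at A: point load 54.5 at a = 1.85: Pab(L + b)/(6LEI) = 223.8/EI
  at B: point load 54.5 at a = 1.85: Pab(L + a)/(6LEI) = 149.2/EI
  θ_A0 = 223.8/EI,  θ_B0 = 149.2/EI
Flexibility coefficients: a unit moment at one end gives L/(3EI) there and L/(6EI) at the far end, so f₁₁ = f₂₂ = 3.083/EI and f₁₂ = f₂₁ = 1.542/EI.
Compatibility — zero rotation at each built-in end:
  3.083 M_A + 1.542 M_B = 223.8
  1.542 M_A + 3.083 M_B = 149.2
Solving the pair gives M_A = 64.53 kN·m and M_B = 16.13 kN·m (hogging).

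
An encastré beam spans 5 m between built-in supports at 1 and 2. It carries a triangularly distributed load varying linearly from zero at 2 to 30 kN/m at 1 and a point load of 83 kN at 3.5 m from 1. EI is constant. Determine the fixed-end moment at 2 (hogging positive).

M_2 = 86 kN·m

Release both end moments; the primary structure is a simply-supported span 12 with redundants M_1 and M_2.
On the primary (simply-supported) span, the end slopes from the loading are:
  at 1: triangular load, peak 30: w₀L³/(45EI) = 83.33/EI
  at 2: triangular load, peak 30: 7w₀L³/(360EI) = 72.92/EI
  at 1: point load 83 at a = 3.5: Pab(L + b)/(6LEI) = 94.41/EI
  at 2: point load 83 at a = 3.5: Pab(L + a)/(6LEI) = 123.5/EI
  θ_10 = 177.7/EI,  θ_20 = 196.4/EI
Flexibility coefficients: a unit moment at one end gives L/(3EI) there and L/(6EI) at the far end, so f₁₁ = f₂₂ = 1.667/EI and f₁₂ = f₂₁ = 0.8333/EI.
Compatibility — zero rotation at each built-in end:
  1.667 M_1 + 0.8333 M_2 = 177.7
  0.8333 M_1 + 1.667 M_2 = 196.4
Solving the pair gives M_1 = 63.65 kN·m and M_2 = 86 kN·m (hogging).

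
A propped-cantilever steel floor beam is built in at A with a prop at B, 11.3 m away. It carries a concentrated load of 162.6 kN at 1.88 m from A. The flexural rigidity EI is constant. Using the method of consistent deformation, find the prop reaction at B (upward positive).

R_B = 6.377 kN

Take the reaction at B as the redundant and release it; the primary structure is a cantilever fixed at A.
Deflection at B on the released cantilever, summing each load's contribution:
  point load 162.6 at a = 1.88: Pa²(3L − a)/(6EI) = 3067/EI
Tip deflection under a unit load at B: L³/(3EI) = 481/EI.
Compatibility at B: δ_0 − R_B·δ_{BB} = 0, so R_B = 3067/481 = 6.377 kN.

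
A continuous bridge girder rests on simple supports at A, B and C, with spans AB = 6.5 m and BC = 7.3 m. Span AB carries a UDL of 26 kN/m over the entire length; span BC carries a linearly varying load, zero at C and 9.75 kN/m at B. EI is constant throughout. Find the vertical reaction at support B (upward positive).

Release continuity at B by inserting a hinge; the redundant is the internal moment M_B. The primary structure is two simply-supported spans AB and BC.
End slopes at the hinge B, treating each span as simply supported:
  span AB: UDL 26: wL³/(24EI) = 297.5/EI
  span BC: triangular load, peak 9.75: w₀L³/(45EI) = 84.29/EI
  relative rotation θ_0 = (297.5 + 84.29)/EI = 381.8/EI
A unit hogging moment at B produces rotation L₁/(3EI) + L₂/(3EI) = 4.6/EI.
Slope continuity at B: θ_0 = M_B·4.6/EI, so M_B = 381.8/4.6 = 83 kN·m (hogging).
Span AB, ΣM about A with M_B applied at B: R_B^{AB}·6.5 = 549.2 + 83, so R_B^{AB} = 97.27 kN and R_A = 169 − 97.27 = 71.73 kN.
Span BC, ΣM about C: R_B^{BC}·7.3 = 173.2 + 83, so R_B^{BC} = 35.09 kN and R_C = 35.59 − 35.09 = 0.4927 kN.
R_B = 97.27 + 35.09 = 132.4 kN.

R_B = 132.4 kN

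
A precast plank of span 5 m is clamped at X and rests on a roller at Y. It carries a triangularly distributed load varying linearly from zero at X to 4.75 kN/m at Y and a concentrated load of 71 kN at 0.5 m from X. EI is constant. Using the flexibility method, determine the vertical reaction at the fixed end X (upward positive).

R_X = 75.31 kN

Release the roller at Y. Primary structure: cantilever fixed at X.
Free-end deflection of the primary structure under the applied loading (downward +):
  triangular load, peak 4.75 at the free end: 11w₀L⁴/(120EI) = 272.1/EI
  point load 71 at a = 0.5: Pa²(3L − a)/(6EI) = 42.9/EI
  δ_0 = 315/EI
Tip deflection under a unit load at Y: L³/(3EI) = 41.67/EI.
The prop prevents deflection at Y: R_Y = δ_0/δ_{YY} = 315/41.67 = 7.561 kN.
Vertical equilibrium: R_X = ΣP − R_Y = 82.88 − 7.561 = 75.31 kN.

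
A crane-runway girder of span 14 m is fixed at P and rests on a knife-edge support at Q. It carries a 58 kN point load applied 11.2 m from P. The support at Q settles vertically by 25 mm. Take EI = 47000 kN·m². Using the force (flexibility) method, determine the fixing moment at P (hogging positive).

Choose R_Q as the redundant. The primary structure is the cantilever fixed at P.
Free-end deflection of the primary structure under the applied loading (downward +):
  point load 58 at a = 11.2: Pa²(3L − a)/(6EI) = 37348/EI
Flexibility coefficient — unit upward force at Q: δ_{QQ} = L³/(3EI) = 914.7/EI.
With EI = 47000 kN·m²: δ_0 = 0.79463 m and δ_{QQ} = 0.019461 m/kN.
Compatibility — the beam at Q must follow the support down by 0.025 m: δ_0 − R_Q·δ_{QQ} = 0.025, so R_Q = (0.79463 − 0.025)/0.019461 = 39.55 kN.
Moment equilibrium about P: M_P = Σ(load moments about P) − R_Q·L = 649.6 − 39.55×14 = 95.94 kN·m.

M_P = 95.94 kN·m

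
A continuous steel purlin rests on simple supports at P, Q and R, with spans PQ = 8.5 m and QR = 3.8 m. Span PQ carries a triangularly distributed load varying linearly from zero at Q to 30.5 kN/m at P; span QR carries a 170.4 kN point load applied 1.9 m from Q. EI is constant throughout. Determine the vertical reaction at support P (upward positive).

R_P = 71.55 kN

Insert a hinge at Q; M_Q is the redundant, and each span becomes simply supported.
End slopes at the hinge Q, treating each span as simply supported:
  span PQ: triangular load, peak 30.5: 7w₀L³/(360EI) = 364.2/EI
  span QR: point load 170.4 at a = 1.9: Pab(L + b)/(6LEI) = 153.8/EI
  relative rotation θ_0 = (364.2 + 153.8)/EI = 518/EI
A unit hogging moment at Q produces rotation L₁/(3EI) + L₂/(3EI) = 4.1/EI.
Slope continuity at Q: θ_0 = M_Q·4.1/EI, so M_Q = 518/4.1 = 126.3 kN·m (hogging).
Span PQ, ΣM about P with M_Q applied at Q: R_Q^{PQ}·8.5 = 367.3 + 126.3, so R_Q^{PQ} = 58.07 kN and R_P = 129.6 − 58.07 = 71.55 kN.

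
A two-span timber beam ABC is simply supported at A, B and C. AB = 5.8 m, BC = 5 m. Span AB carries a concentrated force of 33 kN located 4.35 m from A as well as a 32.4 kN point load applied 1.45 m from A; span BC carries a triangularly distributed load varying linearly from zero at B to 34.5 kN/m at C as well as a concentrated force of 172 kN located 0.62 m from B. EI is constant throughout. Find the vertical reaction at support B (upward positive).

R_B = 246.7 kN

Release continuity at B by inserting a hinge; the redundant is the internal moment M_B. The primary structure is two simply-supported spans AB and BC.
Rotations at B on the released spans (each span's end-slope, ×1/EI):
  span AB: point load 33 at a = 4.35: Pab(L + a)/(6LEI) = 60.71/EI
  span AB: point load 32.4 at a = 1.45: Pab(L + a)/(6LEI) = 42.58/EI
  span BC: triangular load, peak 34.5: 7w₀L³/(360EI) = 83.85/EI
  span BC: point load 172 at a = 0.62: Pab(L + b)/(6LEI) = 146/EI
  relative rotation θ_0 = (103.3 + 229.9)/EI = 333.2/EI
A unit hogging moment at B produces rotation L₁/(3EI) + L₂/(3EI) = 3.6/EI.
Slope continuity at B: θ_0 = M_B·3.6/EI, so M_B = 333.2/3.6 = 92.55 kN·m (hogging).
Span AB, ΣM about A with M_B applied at B: R_B^{AB}·5.8 = 190.5 + 92.55, so R_B^{AB} = 48.81 kN and R_A = 65.4 − 48.81 = 16.59 kN.
Span BC, ΣM about C: R_B^{BC}·5 = 897.1 + 92.55, so R_B^{BC} = 197.9 kN and R_C = 258.2 − 197.9 = 60.32 kN.
R_B = 48.81 + 197.9 = 246.7 kN.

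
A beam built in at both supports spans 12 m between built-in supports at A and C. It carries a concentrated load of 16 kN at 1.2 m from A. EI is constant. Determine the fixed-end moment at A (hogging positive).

M_A = 15.55 kN·m

Release both end moments; the primary structure is a simply-supported span AC with redundants M_A and M_C.
End rotations of the released simple span under the applied load (×1/EI):
  at A: point load 16 at a = 1.2: Pab(L + b)/(6LEI) = 65.66/EI
  at C: point load 16 at a = 1.2: Pab(L + a)/(6LEI) = 38.02/EI
  θ_A0 = 65.66/EI,  θ_C0 = 38.02/EI
Flexibility coefficients: a unit moment at one end gives L/(3EI) there and L/(6EI) at the far end, so f₁₁ = f₂₂ = 4/EI and f₁₂ = f₂₁ = 2/EI.
Compatibility — zero rotation at each built-in end:
  4 M_A + 2 M_C = 65.66
  2 M_A + 4 M_C = 38.02
Solving the pair gives M_A = 15.55 kN·m and M_C = 1.728 kN·m (hogging).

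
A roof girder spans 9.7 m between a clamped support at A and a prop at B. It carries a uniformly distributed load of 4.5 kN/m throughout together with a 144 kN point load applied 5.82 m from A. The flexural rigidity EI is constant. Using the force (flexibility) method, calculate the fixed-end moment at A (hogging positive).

M_A = 287.6 kN·m

Take the reaction at B as the redundant and release it; the primary structure is a cantilever fixed at A.
Primary-structure tip deflection at B by superposition:
  UDL 4.5: wL⁴/(8EI) = 4980/EI
  point load 144 at a = 5.82: Pa²(3L − a)/(6EI) = 18925/EI
  δ_0 = 23905/EI
Tip deflection under a unit load at B: L³/(3EI) = 304.2/EI.
The prop prevents deflection at B: R_B = δ_0/δ_{BB} = 23905/304.2 = 78.58 kN.
Moment equilibrium about A: M_A = Σ(load moments about A) − R_B·L = 1050 − 78.58×9.7 = 287.6 kN·m.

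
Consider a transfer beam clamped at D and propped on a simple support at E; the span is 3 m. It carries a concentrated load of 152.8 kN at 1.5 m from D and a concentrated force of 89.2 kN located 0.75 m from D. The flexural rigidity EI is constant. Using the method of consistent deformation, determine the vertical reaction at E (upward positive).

Take the reaction at E as the redundant and release it; the primary structure is a cantilever fixed at D.
Deflection at E on the released cantilever, summing each load's contribution:
  point load 152.8 at a = 1.5: Pa²(3L − a)/(6EI) = 429.8/EI
  point load 89.2 at a = 0.75: Pa²(3L − a)/(6EI) = 68.99/EI
  δ_0 = 498.7/EI
Tip deflection under a unit load at E: L³/(3EI) = 9/EI.
Compatibility at E: δ_0 − R_E·δ_{EE} = 0, so R_E = 498.7/9 = 55.42 kN.

R_E = 55.42 kN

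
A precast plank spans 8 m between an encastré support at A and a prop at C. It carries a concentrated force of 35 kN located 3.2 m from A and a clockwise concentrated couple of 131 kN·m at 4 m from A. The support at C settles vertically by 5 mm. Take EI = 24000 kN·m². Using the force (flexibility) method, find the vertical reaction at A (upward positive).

R_A = 10 kN

Take the reaction at C as the redundant and release it; the primary structure is a cantilever fixed at A.
Deflection at C on the released cantilever, summing each load's contribution:
  point load 35 at a = 3.2: Pa²(3L − a)/(6EI) = 1242/EI
  clockwise couple 131 at a = 4: M₀a(2L − a)/(2EI) = 3144/EI
  δ_0 = 4386/EI
Tip deflection under a unit load at C: L³/(3EI) = 170.7/EI.
With EI = 24000 kN·m²: δ_0 = 0.18277 m and δ_{CC} = 0.007111 m/kN.
Compatibility — the beam at C must follow the support down by 0.005 m: δ_0 − R_C·δ_{CC} = 0.005, so R_C = (0.18277 − 0.005)/0.007111 = 25 kN.
Vertical equilibrium: R_A = ΣP − R_C = 35 − 25 = 10 kN.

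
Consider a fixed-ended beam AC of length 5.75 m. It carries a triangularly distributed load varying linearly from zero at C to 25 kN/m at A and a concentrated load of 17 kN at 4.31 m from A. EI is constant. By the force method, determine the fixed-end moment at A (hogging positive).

M_A = 45.92 kN·m

Release both end moments; the primary structure is a simply-supported span AC with redundants M_A and M_C.
Simple-span end rotations at A and C under the given loads:
  at A: triangular load, peak 25: w₀L³/(45EI) = 105.6/EI
  at C: triangular load, peak 25: 7w₀L³/(360EI) = 92.41/EI
  at A: point load 17 at a = 4.31: Pab(L + b)/(6LEI) = 21.99/EI
  at C: point load 17 at a = 4.31: Pab(L + a)/(6LEI) = 30.77/EI
  θ_A0 = 127.6/EI,  θ_C0 = 123.2/EI
Flexibility coefficients: a unit moment at one end gives L/(3EI) there and L/(6EI) at the far end, so f₁₁ = f₂₂ = 1.917/EI and f₁₂ = f₂₁ = 0.9583/EI.
Compatibility — zero rotation at each built-in end:
  1.917 M_A + 0.9583 M_C = 127.6
  0.9583 M_A + 1.917 M_C = 123.2
Solving the pair gives M_A = 45.92 kN·m and M_C = 41.31 kN·m (hogging).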